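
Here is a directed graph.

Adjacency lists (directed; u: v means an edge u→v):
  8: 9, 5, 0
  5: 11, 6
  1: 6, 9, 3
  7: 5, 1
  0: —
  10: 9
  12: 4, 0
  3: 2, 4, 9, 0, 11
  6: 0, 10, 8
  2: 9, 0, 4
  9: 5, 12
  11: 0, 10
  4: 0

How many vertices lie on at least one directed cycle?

A vertex is on a directed cycle iff it belongs to a strongly connected component of size ≥ 2 (or has a self-loop).
The vertices on cycles are {5, 6, 8, 9, 10, 11} — 6 in total.

6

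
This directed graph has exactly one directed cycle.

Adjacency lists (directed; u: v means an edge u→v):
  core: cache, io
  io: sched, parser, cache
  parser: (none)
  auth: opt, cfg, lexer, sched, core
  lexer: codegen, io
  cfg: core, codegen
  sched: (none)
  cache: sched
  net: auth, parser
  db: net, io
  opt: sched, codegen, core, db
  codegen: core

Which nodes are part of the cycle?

DFS with gray/black marking from auth:
auth gray
  opt gray
    sched gray
    sched black
    codegen gray
      core gray
        cache gray
          cache→sched: sched black — skip
        cache black
        io gray
          io→sched: sched black — skip
          parser gray
          parser black
          io→cache: cache black — skip
        io black
      core black
    codegen black
    opt→core: core black — skip
    db gray
      net gray
        net→auth: auth is gray → back edge
Back edge closes the cycle auth → opt → db → net → auth; its vertices are {db, net, opt, auth}.

db, net, opt, auth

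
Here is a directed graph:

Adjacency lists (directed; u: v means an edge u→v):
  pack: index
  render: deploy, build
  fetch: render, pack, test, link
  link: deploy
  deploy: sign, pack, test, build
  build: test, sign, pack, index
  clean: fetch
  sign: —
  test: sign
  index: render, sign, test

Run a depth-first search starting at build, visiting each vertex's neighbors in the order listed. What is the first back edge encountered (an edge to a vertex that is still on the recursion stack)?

deploy→pack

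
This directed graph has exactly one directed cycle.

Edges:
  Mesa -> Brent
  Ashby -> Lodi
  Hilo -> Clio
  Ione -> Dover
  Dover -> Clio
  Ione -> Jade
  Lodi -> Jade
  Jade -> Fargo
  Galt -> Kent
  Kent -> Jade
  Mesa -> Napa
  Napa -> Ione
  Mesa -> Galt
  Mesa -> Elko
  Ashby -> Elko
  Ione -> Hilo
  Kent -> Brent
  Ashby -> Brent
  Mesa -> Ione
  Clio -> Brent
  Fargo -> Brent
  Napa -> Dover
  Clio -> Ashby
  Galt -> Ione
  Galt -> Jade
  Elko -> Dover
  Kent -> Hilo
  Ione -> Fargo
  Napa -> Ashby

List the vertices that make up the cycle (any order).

DFS with gray/black marking from Ashby:
Ashby gray
  Lodi gray
    Jade gray
      Fargo gray
        Brent gray
        Brent black
      Fargo black
    Jade black
  Lodi black
  Ashby→Brent: Brent black — skip
  Elko gray
    Dover gray
      Clio gray
        Clio→Brent: Brent black — skip
        Clio→Ashby: Ashby is gray → back edge
Back edge closes the cycle Ashby → Elko → Dover → Clio → Ashby; its vertices are {Clio, Elko, Ashby, Dover}.

Clio, Elko, Ashby, Dover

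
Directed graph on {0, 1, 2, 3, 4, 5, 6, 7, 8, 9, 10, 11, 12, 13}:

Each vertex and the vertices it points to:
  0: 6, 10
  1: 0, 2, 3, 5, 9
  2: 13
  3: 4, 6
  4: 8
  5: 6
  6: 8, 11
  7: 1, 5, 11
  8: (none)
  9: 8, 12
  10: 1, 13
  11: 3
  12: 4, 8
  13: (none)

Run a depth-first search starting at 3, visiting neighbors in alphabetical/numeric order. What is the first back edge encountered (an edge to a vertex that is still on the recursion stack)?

DFS from 3 (visiting neighbors in alphabetical/numeric order); mark gray on enter, black on exit:
3 gray
  4 gray
    8 gray
    8 black
  4 black
  6 gray
    6→8: 8 black — skip
    11 gray
      11→3: 3 is gray → back edge
First back edge: 11 → 3.

11->3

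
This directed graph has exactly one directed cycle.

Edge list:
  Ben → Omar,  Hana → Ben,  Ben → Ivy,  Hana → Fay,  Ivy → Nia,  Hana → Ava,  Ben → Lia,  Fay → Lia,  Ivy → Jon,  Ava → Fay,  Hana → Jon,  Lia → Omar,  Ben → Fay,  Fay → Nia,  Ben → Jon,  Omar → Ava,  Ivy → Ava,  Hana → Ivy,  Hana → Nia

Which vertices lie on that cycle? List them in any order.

DFS with gray/black marking from Fay:
Fay gray
  Nia gray
  Nia black
  Lia gray
    Omar gray
      Ava gray
        Ava→Fay: Fay is gray → back edge
Back edge closes the cycle Fay → Lia → Omar → Ava → Fay; its vertices are {Ava, Fay, Lia, Omar}.

Ava, Fay, Lia, Omar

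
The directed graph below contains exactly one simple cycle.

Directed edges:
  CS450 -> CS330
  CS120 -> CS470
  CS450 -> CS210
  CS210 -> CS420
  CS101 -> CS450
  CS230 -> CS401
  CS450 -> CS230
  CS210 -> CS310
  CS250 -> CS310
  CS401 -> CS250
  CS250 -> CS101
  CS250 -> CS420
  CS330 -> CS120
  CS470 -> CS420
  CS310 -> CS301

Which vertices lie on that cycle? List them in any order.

DFS with gray/black marking from CS450:
CS450 gray
  CS210 gray
    CS420 gray
    CS420 black
    CS310 gray
      CS301 gray
      CS301 black
    CS310 black
  CS210 black
  CS330 gray
    CS120 gray
      CS470 gray
        CS470→CS420: CS420 black — skip
      CS470 black
    CS120 black
  CS330 black
  CS230 gray
    CS401 gray
      CS250 gray
        CS250→CS310: CS310 black — skip
        CS101 gray
          CS101→CS450: CS450 is gray → back edge
Back edge closes the cycle CS450 → CS230 → CS401 → CS250 → CS101 → CS450; its vertices are {CS101, CS230, CS250, CS401, CS450}.

CS101, CS230, CS250, CS401, CS450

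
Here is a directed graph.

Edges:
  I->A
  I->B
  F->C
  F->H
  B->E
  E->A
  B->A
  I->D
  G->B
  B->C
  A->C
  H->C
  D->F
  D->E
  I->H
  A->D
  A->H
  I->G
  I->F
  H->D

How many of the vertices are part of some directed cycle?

A vertex is on a directed cycle iff it belongs to a strongly connected component of size ≥ 2 (or has a self-loop).
The vertices on cycles are {A, D, E, F, H} — 5 in total.

5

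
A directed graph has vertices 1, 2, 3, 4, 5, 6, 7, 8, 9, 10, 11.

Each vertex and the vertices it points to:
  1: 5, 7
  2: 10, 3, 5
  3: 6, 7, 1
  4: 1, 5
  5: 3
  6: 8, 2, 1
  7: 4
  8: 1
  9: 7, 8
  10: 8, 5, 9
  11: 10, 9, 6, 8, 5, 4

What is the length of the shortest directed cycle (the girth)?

For each vertex v, BFS finds the shortest path from v back to v.
The shortest such closed walk is 6 → 2 → 3 → 6, length 3.

3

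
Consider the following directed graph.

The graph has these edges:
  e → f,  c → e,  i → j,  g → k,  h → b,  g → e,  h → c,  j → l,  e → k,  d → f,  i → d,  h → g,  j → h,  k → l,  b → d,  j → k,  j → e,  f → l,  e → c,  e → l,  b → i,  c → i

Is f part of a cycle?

No

f lies on a cycle iff there is a path from f back to itself.
Exploring from f, it never reaches itself; equivalently, its strongly connected component is a singleton.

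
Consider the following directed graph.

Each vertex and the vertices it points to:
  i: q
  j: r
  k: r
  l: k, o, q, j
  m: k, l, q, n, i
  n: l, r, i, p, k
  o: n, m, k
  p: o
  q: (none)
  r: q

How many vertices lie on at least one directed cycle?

A vertex is on a directed cycle iff it belongs to a strongly connected component of size ≥ 2 (or has a self-loop).
The vertices on cycles are {l, m, n, o, p} — 5 in total.

5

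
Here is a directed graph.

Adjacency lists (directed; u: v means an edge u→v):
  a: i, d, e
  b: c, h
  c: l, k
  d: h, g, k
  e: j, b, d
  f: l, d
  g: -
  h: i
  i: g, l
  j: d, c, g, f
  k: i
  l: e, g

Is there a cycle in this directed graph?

DFS with white/gray/black marking, starting from a:
a gray
  i gray
    g gray
    g black
    l gray
      e gray
        j gray
          d gray
            h gray
              h→i: i is gray → back edge
Back edge found, so a cycle exists: i → l → e → j → d → h → i.

Yes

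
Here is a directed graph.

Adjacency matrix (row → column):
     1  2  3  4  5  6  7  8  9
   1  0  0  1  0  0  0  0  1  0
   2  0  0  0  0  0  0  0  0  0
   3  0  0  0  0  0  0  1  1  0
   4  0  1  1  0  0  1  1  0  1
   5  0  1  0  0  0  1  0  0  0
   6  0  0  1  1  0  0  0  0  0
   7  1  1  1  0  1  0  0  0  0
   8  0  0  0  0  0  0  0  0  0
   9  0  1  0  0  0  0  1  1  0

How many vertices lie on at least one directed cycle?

7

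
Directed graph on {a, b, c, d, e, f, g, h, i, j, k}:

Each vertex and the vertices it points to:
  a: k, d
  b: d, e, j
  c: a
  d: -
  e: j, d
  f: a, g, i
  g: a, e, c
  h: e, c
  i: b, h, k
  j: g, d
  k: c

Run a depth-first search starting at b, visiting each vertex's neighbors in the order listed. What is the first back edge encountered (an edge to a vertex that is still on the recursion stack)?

DFS from b (visiting each vertex's neighbors in the order listed); mark gray on enter, black on exit:
b gray
  d gray
  d black
  e gray
    j gray
      g gray
        a gray
          k gray
            c gray
              c→a: a is gray → back edge
First back edge: c → a.

c->a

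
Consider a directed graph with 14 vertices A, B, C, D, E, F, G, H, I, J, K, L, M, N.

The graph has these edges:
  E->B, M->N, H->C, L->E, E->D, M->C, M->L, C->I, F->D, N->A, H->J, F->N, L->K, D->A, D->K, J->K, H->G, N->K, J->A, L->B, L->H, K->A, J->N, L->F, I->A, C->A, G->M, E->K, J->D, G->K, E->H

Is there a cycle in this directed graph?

Yes

DFS with white/gray/black marking, starting from K:
K gray
  A gray
  A black
K black
B gray
B black
C gray
  C→A: A black — skip
  I gray
    I→A: A black — skip
  I black
C black
D gray
  D→A: A black — skip
  D→K: K black — skip
D black
E gray
  E→D: D black — skip
  E→B: B black — skip
  H gray
    H→C: C black — skip
    G gray
      M gray
        M→C: C black — skip
        N gray
          N→A: A black — skip
          N→K: K black — skip
        N black
        L gray
          F gray
            F→N: N black — skip
            F→D: D black — skip
          F black
          L→E: E is gray → back edge
Back edge found, so a cycle exists: E → H → G → M → L → E.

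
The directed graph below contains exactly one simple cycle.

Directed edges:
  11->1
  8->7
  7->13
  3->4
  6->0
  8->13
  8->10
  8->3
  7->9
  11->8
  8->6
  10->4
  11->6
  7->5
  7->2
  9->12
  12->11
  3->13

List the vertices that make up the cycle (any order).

DFS with gray/black marking from 11:
11 gray
  8 gray
    7 gray
      9 gray
        12 gray
          12→11: 11 is gray → back edge
Back edge closes the cycle 11 → 8 → 7 → 9 → 12 → 11; its vertices are {7, 8, 9, 11, 12}.

7, 8, 9, 11, 12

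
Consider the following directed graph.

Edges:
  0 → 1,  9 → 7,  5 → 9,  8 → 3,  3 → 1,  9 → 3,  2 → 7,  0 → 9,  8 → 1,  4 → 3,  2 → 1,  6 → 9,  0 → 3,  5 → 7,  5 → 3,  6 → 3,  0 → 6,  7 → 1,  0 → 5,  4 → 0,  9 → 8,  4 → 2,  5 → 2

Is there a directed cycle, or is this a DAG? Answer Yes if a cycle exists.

DFS with white/gray/black marking, starting from 9:
9 gray
  8 gray
    1 gray
    1 black
    3 gray
      3→1: 1 black — skip
    3 black
  8 black
  7 gray
    7→1: 1 black — skip
  7 black
  9→3: 3 black — skip
9 black
0 gray
  0→9: 9 black — skip
  6 gray
    6→9: 9 black — skip
    6→3: 3 black — skip
  6 black
  5 gray
    5→3: 3 black — skip
    5→9: 9 black — skip
    2 gray
      2→7: 7 black — skip
      2→1: 1 black — skip
    2 black
    5→7: 7 black — skip
  5 black
  0→1: 1 black — skip
  0→3: 3 black — skip
0 black
4 gray
  4→0: 0 black — skip
  4→2: 2 black — skip
  4→3: 3 black — skip
4 black
Every edge goes to a white or black vertex — no back edge, so the graph is acyclic.

No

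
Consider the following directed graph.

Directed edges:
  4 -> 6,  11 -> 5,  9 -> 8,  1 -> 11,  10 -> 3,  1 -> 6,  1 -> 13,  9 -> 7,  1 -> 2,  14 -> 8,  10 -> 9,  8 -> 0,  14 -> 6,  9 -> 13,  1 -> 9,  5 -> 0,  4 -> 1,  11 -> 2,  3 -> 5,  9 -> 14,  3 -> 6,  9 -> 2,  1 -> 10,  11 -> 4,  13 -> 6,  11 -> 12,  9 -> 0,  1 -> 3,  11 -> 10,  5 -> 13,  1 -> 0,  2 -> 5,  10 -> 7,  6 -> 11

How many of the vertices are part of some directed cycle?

11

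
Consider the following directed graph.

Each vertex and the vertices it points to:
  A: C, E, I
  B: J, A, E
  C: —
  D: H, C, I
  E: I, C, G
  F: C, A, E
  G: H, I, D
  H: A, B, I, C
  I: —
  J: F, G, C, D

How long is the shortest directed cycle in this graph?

For each vertex v, BFS finds the shortest path from v back to v.
The shortest such closed walk is B → J → G → H → B, length 4.

4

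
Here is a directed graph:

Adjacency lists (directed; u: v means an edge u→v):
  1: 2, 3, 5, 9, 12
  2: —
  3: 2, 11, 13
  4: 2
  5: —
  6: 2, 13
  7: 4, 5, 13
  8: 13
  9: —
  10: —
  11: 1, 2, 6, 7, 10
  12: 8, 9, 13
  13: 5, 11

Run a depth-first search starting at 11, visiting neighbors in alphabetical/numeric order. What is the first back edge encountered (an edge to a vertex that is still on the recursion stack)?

3→11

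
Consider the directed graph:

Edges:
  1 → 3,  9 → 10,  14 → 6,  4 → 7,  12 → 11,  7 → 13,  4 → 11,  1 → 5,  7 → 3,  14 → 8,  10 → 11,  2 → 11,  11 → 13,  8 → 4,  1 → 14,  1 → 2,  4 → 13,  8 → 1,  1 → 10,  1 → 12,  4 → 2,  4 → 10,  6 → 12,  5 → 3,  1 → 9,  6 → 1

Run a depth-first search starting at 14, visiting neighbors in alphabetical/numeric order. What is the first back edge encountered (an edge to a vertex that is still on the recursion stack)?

DFS from 14 (visiting neighbors in alphabetical/numeric order); mark gray on enter, black on exit:
14 gray
  6 gray
    1 gray
      2 gray
        11 gray
          13 gray
          13 black
        11 black
      2 black
      3 gray
      3 black
      5 gray
        5→3: 3 black — skip
      5 black
      9 gray
        10 gray
          10→11: 11 black — skip
        10 black
      9 black
      1→10: 10 black — skip
      12 gray
        12→11: 11 black — skip
      12 black
      1→14: 14 is gray → back edge
First back edge: 1 → 14.

1→14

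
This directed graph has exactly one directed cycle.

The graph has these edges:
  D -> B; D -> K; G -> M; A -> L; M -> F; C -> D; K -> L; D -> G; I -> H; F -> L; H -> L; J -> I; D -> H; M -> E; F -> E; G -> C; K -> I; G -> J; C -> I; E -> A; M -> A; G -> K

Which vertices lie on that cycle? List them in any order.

C, D, G

DFS with gray/black marking from D:
D gray
  G gray
    K gray
      I gray
        H gray
          L gray
          L black
        H black
      I black
      K→L: L black — skip
    K black
    M gray
      E gray
        A gray
          A→L: L black — skip
        A black
      E black
      M→A: A black — skip
      F gray
        F→E: E black — skip
        F→L: L black — skip
      F black
    M black
    C gray
      C→D: D is gray → back edge
Back edge closes the cycle D → G → C → D; its vertices are {C, D, G}.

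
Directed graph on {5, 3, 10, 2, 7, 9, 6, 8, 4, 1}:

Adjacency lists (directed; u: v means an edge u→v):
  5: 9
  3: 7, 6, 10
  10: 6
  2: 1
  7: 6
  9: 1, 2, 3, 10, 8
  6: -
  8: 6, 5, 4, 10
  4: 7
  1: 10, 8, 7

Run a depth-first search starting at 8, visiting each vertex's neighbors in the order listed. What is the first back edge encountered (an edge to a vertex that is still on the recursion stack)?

1->8

DFS from 8 (visiting each vertex's neighbors in the order listed); mark gray on enter, black on exit:
8 gray
  6 gray
  6 black
  5 gray
    9 gray
      1 gray
        10 gray
          10→6: 6 black — skip
        10 black
        1→8: 8 is gray → back edge
First back edge: 1 → 8.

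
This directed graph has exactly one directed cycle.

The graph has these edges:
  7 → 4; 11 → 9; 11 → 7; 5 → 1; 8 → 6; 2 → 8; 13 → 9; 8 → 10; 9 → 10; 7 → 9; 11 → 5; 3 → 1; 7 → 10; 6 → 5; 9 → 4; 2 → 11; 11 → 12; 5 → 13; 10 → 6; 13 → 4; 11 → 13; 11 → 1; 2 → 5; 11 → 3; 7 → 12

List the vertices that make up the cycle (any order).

5, 6, 9, 10, 13

DFS with gray/black marking from 6:
6 gray
  5 gray
    13 gray
      4 gray
      4 black
      9 gray
        9→4: 4 black — skip
        10 gray
          10→6: 6 is gray → back edge
Back edge closes the cycle 6 → 5 → 13 → 9 → 10 → 6; its vertices are {5, 6, 9, 10, 13}.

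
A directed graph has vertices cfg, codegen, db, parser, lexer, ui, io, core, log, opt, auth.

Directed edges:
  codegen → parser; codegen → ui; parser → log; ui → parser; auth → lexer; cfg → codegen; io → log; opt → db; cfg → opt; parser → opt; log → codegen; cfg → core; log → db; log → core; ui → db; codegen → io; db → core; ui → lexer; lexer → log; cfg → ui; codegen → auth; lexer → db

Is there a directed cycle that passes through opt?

No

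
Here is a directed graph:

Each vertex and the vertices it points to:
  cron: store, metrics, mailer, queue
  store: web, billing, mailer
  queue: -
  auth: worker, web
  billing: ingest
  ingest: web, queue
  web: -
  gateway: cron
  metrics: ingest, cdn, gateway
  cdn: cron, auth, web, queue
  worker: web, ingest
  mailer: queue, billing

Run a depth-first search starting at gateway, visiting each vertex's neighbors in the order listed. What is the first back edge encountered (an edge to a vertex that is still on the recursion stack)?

cdn->cron

DFS from gateway (visiting each vertex's neighbors in the order listed); mark gray on enter, black on exit:
gateway gray
  cron gray
    store gray
      web gray
      web black
      billing gray
        ingest gray
          ingest→web: web black — skip
          queue gray
          queue black
        ingest black
      billing black
      mailer gray
        mailer→queue: queue black — skip
        mailer→billing: billing black — skip
      mailer black
    store black
    metrics gray
      metrics→ingest: ingest black — skip
      cdn gray
        cdn→cron: cron is gray → back edge
First back edge: cdn → cron.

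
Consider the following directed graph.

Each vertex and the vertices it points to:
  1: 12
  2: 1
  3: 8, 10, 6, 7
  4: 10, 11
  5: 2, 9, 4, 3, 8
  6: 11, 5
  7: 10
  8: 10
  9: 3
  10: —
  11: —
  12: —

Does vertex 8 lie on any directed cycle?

No

8 lies on a cycle iff there is a path from 8 back to itself.
Exploring from 8, it never reaches itself; equivalently, its strongly connected component is a singleton.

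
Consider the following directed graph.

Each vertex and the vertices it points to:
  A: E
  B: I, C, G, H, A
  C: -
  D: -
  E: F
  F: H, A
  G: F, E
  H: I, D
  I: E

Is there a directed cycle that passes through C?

No

C lies on a cycle iff there is a path from C back to itself.
Exploring from C, it never reaches itself; equivalently, its strongly connected component is a singleton.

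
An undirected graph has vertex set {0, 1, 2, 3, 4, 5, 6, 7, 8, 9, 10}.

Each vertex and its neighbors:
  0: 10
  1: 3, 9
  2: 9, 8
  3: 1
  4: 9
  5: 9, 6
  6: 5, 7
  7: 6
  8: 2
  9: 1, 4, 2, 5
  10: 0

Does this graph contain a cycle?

DFS, tracking each vertex's parent; an edge to a visited non-parent vertex closes a cycle.
Start from 2:
visit 2 (parent –)
  visit 9 (parent 2)
    visit 1 (parent 9)
      visit 3 (parent 1)
        3–1: parent, skip
      1–9: parent, skip
    visit 4 (parent 9)
      4–9: parent, skip
    9–2: parent, skip
    visit 5 (parent 9)
      5–9: parent, skip
      visit 6 (parent 5)
        6–5: parent, skip
        visit 7 (parent 6)
          7–6: parent, skip
  visit 8 (parent 2)
    8–2: parent, skip
visit 0 (parent –)
  visit 10 (parent 0)
    10–0: parent, skip
No non-parent visited neighbor found — the graph is a forest.

No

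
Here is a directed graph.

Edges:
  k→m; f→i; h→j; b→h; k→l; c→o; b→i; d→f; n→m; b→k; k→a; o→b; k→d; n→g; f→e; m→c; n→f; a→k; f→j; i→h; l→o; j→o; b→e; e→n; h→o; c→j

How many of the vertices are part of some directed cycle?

A vertex is on a directed cycle iff it belongs to a strongly connected component of size ≥ 2 (or has a self-loop).
The vertices on cycles are {a, b, c, d, e, f, h, i, j, k, l, m, n, o} — 14 in total.

14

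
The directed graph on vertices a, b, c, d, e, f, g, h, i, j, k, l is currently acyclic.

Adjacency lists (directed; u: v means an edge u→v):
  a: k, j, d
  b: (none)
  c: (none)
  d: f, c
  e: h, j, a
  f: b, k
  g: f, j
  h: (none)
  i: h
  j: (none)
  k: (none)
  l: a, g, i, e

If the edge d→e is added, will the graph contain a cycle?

Yes

Adding d→e creates a cycle iff e can already reach d.
Path from e: e → a → d.
So e → … → d → e is a cycle.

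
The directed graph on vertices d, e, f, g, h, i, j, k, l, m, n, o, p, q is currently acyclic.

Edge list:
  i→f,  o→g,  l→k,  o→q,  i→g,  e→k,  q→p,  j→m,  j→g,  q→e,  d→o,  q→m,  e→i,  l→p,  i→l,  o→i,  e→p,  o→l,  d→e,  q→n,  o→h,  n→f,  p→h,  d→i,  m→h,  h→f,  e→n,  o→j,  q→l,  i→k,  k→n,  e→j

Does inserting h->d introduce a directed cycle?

Yes

Adding h→d creates a cycle iff d can already reach h.
Path from d: d → o → h.
So d → … → h → d is a cycle.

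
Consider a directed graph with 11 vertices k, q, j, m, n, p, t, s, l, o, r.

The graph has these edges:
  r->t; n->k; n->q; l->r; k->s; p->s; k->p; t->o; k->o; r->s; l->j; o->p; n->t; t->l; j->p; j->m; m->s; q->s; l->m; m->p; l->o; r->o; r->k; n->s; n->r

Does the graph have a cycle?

Yes

DFS with white/gray/black marking, starting from r:
r gray
  o gray
    p gray
      s gray
      s black
    p black
  o black
  k gray
    k→s: s black — skip
    k→p: p black — skip
    k→o: o black — skip
  k black
  r→s: s black — skip
  t gray
    t→o: o black — skip
    l gray
      m gray
        m→p: p black — skip
        m→s: s black — skip
      m black
      j gray
        j→m: m black — skip
        j→p: p black — skip
      j black
      l→r: r is gray → back edge
Back edge found, so a cycle exists: r → t → l → r.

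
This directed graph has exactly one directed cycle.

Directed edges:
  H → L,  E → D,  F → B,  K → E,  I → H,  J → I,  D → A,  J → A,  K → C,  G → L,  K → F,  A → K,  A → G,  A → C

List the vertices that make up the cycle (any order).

DFS with gray/black marking from A:
A gray
  C gray
  C black
  G gray
    L gray
    L black
  G black
  K gray
    E gray
      D gray
        D→A: A is gray → back edge
Back edge closes the cycle A → K → E → D → A; its vertices are {A, D, E, K}.

A, D, E, K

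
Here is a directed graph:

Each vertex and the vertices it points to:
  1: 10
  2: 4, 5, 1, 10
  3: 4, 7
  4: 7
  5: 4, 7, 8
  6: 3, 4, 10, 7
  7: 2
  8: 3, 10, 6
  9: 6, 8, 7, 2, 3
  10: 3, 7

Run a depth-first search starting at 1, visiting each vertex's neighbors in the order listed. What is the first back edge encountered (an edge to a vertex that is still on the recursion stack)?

2->4

DFS from 1 (visiting each vertex's neighbors in the order listed); mark gray on enter, black on exit:
1 gray
  10 gray
    3 gray
      4 gray
        7 gray
          2 gray
            2→4: 4 is gray → back edge
First back edge: 2 → 4.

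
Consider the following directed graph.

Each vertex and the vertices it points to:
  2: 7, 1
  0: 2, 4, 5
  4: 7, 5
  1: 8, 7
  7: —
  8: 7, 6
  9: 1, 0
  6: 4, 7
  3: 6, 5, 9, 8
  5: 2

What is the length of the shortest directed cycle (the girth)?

6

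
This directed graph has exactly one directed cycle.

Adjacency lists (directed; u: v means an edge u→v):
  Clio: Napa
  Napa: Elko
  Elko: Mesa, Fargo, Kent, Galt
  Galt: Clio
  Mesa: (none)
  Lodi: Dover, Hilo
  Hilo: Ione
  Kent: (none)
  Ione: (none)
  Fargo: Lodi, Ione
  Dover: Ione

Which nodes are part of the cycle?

DFS with gray/black marking from Elko:
Elko gray
  Mesa gray
  Mesa black
  Fargo gray
    Lodi gray
      Dover gray
        Ione gray
        Ione black
      Dover black
      Hilo gray
        Hilo→Ione: Ione black — skip
      Hilo black
    Lodi black
    Fargo→Ione: Ione black — skip
  Fargo black
  Kent gray
  Kent black
  Galt gray
    Clio gray
      Napa gray
        Napa→Elko: Elko is gray → back edge
Back edge closes the cycle Elko → Galt → Clio → Napa → Elko; its vertices are {Clio, Elko, Galt, Napa}.

Clio, Elko, Galt, Napa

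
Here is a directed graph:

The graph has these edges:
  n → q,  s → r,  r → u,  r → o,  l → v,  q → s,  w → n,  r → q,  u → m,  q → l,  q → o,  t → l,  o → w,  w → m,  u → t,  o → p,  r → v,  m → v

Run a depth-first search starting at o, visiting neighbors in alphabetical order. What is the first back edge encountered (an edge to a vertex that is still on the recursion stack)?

DFS from o (visiting neighbors in alphabetical order); mark gray on enter, black on exit:
o gray
  p gray
  p black
  w gray
    m gray
      v gray
      v black
    m black
    n gray
      q gray
        l gray
          l→v: v black — skip
        l black
        q→o: o is gray → back edge
First back edge: q → o.

q->o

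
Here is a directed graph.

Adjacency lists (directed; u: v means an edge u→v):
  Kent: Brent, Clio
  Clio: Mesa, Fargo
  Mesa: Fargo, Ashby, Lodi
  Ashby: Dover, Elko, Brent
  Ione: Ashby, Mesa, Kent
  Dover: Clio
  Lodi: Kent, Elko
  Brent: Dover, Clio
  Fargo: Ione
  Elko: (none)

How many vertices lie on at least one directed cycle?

9

A vertex is on a directed cycle iff it belongs to a strongly connected component of size ≥ 2 (or has a self-loop).
The vertices on cycles are {Clio, Ione, Kent, Lodi, Mesa, Ashby, Brent, Dover, Fargo} — 9 in total.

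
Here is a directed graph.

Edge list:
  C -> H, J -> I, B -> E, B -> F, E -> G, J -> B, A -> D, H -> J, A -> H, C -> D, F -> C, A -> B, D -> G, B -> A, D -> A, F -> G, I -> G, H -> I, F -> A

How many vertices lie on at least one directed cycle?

A vertex is on a directed cycle iff it belongs to a strongly connected component of size ≥ 2 (or has a self-loop).
The vertices on cycles are {A, B, C, D, F, H, J} — 7 in total.

7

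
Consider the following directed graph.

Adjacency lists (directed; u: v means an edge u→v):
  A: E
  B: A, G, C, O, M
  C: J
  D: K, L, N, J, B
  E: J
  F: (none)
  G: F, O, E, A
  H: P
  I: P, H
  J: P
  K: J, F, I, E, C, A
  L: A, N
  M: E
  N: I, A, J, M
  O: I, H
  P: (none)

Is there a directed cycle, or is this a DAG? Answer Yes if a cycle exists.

No

DFS with white/gray/black marking, starting from H:
H gray
  P gray
  P black
H black
A gray
  E gray
    J gray
      J→P: P black — skip
    J black
  E black
A black
B gray
  B→A: A black — skip
  G gray
    F gray
    F black
    O gray
      I gray
        I→P: P black — skip
        I→H: H black — skip
      I black
      O→H: H black — skip
    O black
    G→E: E black — skip
    G→A: A black — skip
  G black
  C gray
    C→J: J black — skip
  C black
  B→O: O black — skip
  M gray
    M→E: E black — skip
  M black
B black
D gray
  K gray
    K→J: J black — skip
    K→F: F black — skip
    K→I: I black — skip
    K→E: E black — skip
    K→C: C black — skip
    K→A: A black — skip
  K black
  L gray
    L→A: A black — skip
    N gray
      N→I: I black — skip
      N→A: A black — skip
      N→J: J black — skip
      N→M: M black — skip
    N black
  L black
  D→N: N black — skip
  D→J: J black — skip
  D→B: B black — skip
D black
Every edge goes to a white or black vertex — no back edge, so the graph is acyclic.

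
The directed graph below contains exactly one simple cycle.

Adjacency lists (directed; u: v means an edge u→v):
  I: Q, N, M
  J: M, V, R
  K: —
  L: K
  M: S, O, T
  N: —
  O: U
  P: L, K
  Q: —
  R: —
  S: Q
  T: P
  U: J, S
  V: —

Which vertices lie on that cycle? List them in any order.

DFS with gray/black marking from M:
M gray
  S gray
    Q gray
    Q black
  S black
  O gray
    U gray
      J gray
        J→M: M is gray → back edge
Back edge closes the cycle M → O → U → J → M; its vertices are {J, M, O, U}.

J, M, O, U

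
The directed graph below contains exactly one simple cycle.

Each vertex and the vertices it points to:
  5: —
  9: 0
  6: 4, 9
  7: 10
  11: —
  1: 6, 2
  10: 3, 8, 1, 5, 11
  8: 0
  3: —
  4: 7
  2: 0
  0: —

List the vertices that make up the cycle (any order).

1, 4, 6, 7, 10

DFS with gray/black marking from 10:
10 gray
  3 gray
  3 black
  8 gray
    0 gray
    0 black
  8 black
  1 gray
    6 gray
      4 gray
        7 gray
          7→10: 10 is gray → back edge
Back edge closes the cycle 10 → 1 → 6 → 4 → 7 → 10; its vertices are {1, 4, 6, 7, 10}.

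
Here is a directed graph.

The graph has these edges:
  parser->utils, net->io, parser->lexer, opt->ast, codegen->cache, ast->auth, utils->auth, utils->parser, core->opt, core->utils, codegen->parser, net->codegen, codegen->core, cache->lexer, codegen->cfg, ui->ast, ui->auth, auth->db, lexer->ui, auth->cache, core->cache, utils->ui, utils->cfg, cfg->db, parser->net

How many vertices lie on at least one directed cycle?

10

A vertex is on a directed cycle iff it belongs to a strongly connected component of size ≥ 2 (or has a self-loop).
The vertices on cycles are {ui, ast, net, auth, core, cache, lexer, utils, parser, codegen} — 10 in total.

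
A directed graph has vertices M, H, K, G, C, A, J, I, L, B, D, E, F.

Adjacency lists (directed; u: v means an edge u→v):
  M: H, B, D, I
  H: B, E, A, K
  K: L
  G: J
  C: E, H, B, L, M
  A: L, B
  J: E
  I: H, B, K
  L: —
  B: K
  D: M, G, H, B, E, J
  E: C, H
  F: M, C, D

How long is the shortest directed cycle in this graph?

2

For each vertex v, BFS finds the shortest path from v back to v.
The shortest such closed walk is C → E → C, length 2.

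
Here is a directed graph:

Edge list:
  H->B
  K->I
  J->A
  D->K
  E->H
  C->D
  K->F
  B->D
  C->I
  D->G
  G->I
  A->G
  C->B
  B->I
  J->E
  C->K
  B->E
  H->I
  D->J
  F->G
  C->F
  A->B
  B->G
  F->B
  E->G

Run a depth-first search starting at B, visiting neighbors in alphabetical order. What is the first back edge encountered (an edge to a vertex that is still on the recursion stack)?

A->B

DFS from B (visiting neighbors in alphabetical order); mark gray on enter, black on exit:
B gray
  D gray
    G gray
      I gray
      I black
    G black
    J gray
      A gray
        A→B: B is gray → back edge
First back edge: A → B.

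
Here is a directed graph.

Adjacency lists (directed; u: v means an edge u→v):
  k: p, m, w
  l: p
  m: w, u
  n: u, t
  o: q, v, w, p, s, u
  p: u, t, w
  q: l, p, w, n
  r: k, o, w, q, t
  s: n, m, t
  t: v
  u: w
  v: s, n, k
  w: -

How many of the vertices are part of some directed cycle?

A vertex is on a directed cycle iff it belongs to a strongly connected component of size ≥ 2 (or has a self-loop).
The vertices on cycles are {k, n, p, s, t, v} — 6 in total.

6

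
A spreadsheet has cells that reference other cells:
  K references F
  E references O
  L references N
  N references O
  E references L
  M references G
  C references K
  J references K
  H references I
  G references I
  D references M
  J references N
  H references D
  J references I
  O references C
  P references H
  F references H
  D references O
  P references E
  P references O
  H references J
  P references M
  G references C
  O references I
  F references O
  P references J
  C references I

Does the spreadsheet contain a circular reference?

Yes

DFS with white/gray/black marking, starting from E:
E gray
  O gray
    C gray
      I gray
      I black
      K gray
        F gray
          F→O: O is gray → back edge
Back edge found, so a cycle exists: O → C → K → F → O.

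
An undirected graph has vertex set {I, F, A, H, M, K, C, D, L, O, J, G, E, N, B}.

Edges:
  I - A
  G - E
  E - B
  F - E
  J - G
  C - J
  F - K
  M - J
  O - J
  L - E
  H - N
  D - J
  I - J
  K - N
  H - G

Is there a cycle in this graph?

DFS, tracking each vertex's parent; an edge to a visited non-parent vertex closes a cycle.
Start from O:
visit O (parent –)
  visit J (parent O)
    J–O: parent, skip
    visit G (parent J)
      visit H (parent G)
        visit N (parent H)
          visit K (parent N)
            K–N: parent, skip
            visit F (parent K)
              F–K: parent, skip
              visit E (parent F)
                E–G: G visited and ≠ parent → cycle
Cycle: G – H – N – K – F – E – G.

Yes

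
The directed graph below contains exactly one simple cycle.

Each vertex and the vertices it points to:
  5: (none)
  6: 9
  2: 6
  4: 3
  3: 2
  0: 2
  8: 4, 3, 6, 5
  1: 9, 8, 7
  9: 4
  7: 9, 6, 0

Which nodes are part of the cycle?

2, 3, 4, 6, 9

DFS with gray/black marking from 9:
9 gray
  4 gray
    3 gray
      2 gray
        6 gray
          6→9: 9 is gray → back edge
Back edge closes the cycle 9 → 4 → 3 → 2 → 6 → 9; its vertices are {2, 3, 4, 6, 9}.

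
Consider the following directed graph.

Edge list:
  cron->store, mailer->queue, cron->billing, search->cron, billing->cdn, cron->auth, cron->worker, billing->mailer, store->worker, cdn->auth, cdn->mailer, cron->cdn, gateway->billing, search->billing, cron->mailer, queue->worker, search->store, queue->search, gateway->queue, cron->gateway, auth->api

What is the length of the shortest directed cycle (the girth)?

For each vertex v, BFS finds the shortest path from v back to v.
The shortest such closed walk is search → cron → gateway → queue → search, length 4.

4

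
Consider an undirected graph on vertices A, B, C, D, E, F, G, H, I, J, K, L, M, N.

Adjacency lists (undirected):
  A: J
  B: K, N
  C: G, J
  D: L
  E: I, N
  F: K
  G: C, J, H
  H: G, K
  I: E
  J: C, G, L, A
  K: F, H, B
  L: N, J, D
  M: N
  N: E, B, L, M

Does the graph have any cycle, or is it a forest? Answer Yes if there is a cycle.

Yes

DFS, tracking each vertex's parent; an edge to a visited non-parent vertex closes a cycle.
Start from J:
visit J (parent –)
  visit C (parent J)
    visit G (parent C)
      G–C: parent, skip
      G–J: J visited and ≠ parent → cycle
Cycle: J – C – G – J.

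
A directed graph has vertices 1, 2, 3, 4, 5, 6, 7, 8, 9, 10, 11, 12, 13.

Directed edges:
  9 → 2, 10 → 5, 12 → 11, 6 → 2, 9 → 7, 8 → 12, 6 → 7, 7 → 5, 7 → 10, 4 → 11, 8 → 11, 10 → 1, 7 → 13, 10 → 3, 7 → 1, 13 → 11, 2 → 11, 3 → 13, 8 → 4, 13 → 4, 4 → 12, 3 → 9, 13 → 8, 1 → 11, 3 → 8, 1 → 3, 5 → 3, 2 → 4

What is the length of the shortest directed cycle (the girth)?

For each vertex v, BFS finds the shortest path from v back to v.
The shortest such closed walk is 7 → 5 → 3 → 9 → 7, length 4.

4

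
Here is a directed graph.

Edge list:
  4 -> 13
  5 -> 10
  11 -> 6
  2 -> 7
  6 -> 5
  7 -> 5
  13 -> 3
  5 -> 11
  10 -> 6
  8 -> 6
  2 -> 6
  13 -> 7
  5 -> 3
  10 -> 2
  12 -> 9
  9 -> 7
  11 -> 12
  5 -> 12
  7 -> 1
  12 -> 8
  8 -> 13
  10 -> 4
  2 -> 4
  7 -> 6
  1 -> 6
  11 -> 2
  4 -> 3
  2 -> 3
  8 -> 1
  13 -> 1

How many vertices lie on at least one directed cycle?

A vertex is on a directed cycle iff it belongs to a strongly connected component of size ≥ 2 (or has a self-loop).
The vertices on cycles are {1, 2, 4, 5, 6, 7, 8, 9, 10, 11, 12, 13} — 12 in total.

12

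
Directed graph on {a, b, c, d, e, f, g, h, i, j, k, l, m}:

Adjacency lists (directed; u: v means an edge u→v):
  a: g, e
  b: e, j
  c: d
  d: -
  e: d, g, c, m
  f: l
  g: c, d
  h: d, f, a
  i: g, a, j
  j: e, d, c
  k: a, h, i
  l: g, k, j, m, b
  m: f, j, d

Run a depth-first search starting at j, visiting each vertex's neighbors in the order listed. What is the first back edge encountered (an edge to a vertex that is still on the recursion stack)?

a->e

DFS from j (visiting each vertex's neighbors in the order listed); mark gray on enter, black on exit:
j gray
  e gray
    d gray
    d black
    g gray
      c gray
        c→d: d black — skip
      c black
      g→d: d black — skip
    g black
    e→c: c black — skip
    m gray
      f gray
        l gray
          l→g: g black — skip
          k gray
            a gray
              a→g: g black — skip
              a→e: e is gray → back edge
First back edge: a → e.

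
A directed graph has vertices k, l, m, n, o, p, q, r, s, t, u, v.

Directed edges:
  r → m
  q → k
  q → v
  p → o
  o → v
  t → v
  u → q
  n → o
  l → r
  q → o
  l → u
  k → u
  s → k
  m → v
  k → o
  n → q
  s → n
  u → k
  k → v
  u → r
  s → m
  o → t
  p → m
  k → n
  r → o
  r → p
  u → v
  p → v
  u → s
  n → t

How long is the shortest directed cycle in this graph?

2

For each vertex v, BFS finds the shortest path from v back to v.
The shortest such closed walk is u → k → u, length 2.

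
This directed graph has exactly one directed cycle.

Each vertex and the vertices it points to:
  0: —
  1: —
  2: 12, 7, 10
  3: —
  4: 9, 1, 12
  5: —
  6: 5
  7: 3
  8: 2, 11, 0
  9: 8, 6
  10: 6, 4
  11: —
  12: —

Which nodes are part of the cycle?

DFS with gray/black marking from 9:
9 gray
  8 gray
    2 gray
      12 gray
      12 black
      7 gray
        3 gray
        3 black
      7 black
      10 gray
        6 gray
          5 gray
          5 black
        6 black
        4 gray
          4→9: 9 is gray → back edge
Back edge closes the cycle 9 → 8 → 2 → 10 → 4 → 9; its vertices are {2, 4, 8, 9, 10}.

2, 4, 8, 9, 10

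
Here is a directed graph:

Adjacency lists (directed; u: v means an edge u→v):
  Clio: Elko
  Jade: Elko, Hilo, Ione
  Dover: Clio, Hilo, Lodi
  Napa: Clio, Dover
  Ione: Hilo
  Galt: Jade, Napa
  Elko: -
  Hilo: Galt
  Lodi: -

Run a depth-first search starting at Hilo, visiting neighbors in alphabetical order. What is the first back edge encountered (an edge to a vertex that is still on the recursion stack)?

DFS from Hilo (visiting neighbors in alphabetical order); mark gray on enter, black on exit:
Hilo gray
  Galt gray
    Jade gray
      Elko gray
      Elko black
      Jade→Hilo: Hilo is gray → back edge
First back edge: Jade → Hilo.

Jade->Hilo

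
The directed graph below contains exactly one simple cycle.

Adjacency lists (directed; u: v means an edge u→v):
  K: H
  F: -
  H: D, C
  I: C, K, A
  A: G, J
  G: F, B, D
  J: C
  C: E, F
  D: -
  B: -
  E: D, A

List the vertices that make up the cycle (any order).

A, C, E, J

DFS with gray/black marking from A:
A gray
  G gray
    F gray
    F black
    B gray
    B black
    D gray
    D black
  G black
  J gray
    C gray
      E gray
        E→D: D black — skip
        E→A: A is gray → back edge
Back edge closes the cycle A → J → C → E → A; its vertices are {A, C, E, J}.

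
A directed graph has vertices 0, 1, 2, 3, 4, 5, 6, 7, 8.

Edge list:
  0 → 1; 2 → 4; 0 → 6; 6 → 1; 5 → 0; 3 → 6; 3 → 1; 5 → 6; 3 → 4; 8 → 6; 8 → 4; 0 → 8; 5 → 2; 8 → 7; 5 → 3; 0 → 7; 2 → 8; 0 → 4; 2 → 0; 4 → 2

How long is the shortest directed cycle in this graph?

For each vertex v, BFS finds the shortest path from v back to v.
The shortest such closed walk is 2 → 4 → 2, length 2.

2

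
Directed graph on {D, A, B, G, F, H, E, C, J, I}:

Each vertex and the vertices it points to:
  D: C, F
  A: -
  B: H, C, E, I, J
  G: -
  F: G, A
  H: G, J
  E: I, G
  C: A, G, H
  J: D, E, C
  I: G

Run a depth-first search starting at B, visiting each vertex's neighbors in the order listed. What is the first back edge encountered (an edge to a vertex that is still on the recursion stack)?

DFS from B (visiting each vertex's neighbors in the order listed); mark gray on enter, black on exit:
B gray
  H gray
    G gray
    G black
    J gray
      D gray
        C gray
          A gray
          A black
          C→G: G black — skip
          C→H: H is gray → back edge
First back edge: C → H.

C→H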